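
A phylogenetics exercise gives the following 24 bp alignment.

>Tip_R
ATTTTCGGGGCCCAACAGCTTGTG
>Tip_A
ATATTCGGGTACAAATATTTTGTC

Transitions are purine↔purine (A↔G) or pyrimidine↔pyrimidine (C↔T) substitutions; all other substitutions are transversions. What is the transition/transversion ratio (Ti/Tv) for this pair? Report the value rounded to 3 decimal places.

0.333

Mismatches occur at site 3 (T↔A, transversion), site 10 (G↔T, transversion), site 11 (C↔A, transversion), site 13 (C↔A, transversion), site 16 (C↔T, transition), site 18 (G↔T, transversion), site 19 (C↔T, transition), site 24 (G↔C, transversion).
Of the 8 differences, 2 transitions and 6 transversions, so Ti/Tv = 2/6 = 0.333.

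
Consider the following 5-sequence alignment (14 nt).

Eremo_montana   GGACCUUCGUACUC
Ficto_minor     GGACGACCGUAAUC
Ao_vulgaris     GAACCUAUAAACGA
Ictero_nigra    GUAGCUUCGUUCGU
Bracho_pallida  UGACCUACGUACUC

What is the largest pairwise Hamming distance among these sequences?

Pairwise Hamming distances:
  Eremo_montana vs Ficto_minor: 4
  Eremo_montana vs Ao_vulgaris: 7
  Eremo_montana vs Ictero_nigra: 5
  Eremo_montana vs Bracho_pallida: 2
  Ficto_minor vs Ao_vulgaris: 10
  Ficto_minor vs Ictero_nigra: 9
  Ficto_minor vs Bracho_pallida: 5
  Ao_vulgaris vs Ictero_nigra: 8
  Ao_vulgaris vs Bracho_pallida: 7
  Ictero_nigra vs Bracho_pallida: 7
The largest is 10, between Ficto_minor and Ao_vulgaris.

10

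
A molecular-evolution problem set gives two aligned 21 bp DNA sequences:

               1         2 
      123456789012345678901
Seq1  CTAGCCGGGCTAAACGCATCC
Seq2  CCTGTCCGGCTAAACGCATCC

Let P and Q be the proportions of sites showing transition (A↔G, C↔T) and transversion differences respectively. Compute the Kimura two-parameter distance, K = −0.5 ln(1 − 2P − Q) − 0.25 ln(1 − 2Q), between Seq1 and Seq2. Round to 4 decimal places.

The sequences differ at positions 2 (T/C, transition), 3 (A/T, transversion), 5 (C/T, transition), 7 (G/C, transversion).
Of the 4 differences, 2 transitions and 2 transversions over 21 sites: P = 2/21 = 0.095238, Q = 2/21 = 0.095238.
d = −0.5·ln(0.714286) − 0.25·ln(0.809524) = −0.5·(-0.336472) − 0.25·(-0.211309) = 0.2211.

0.2211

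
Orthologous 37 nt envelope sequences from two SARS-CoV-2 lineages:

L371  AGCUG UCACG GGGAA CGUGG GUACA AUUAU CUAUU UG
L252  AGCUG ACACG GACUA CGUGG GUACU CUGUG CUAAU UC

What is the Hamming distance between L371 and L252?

11

The sequences differ at positions 6 (U/A), 12 (G/A), 13 (G/C), 14 (A/U), 25 (A/U), 26 (A/C), 28 (U/G), 29 (A/U), 30 (U/G), 34 (U/A), 37 (G/C).
That gives 11 mismatches out of 37 aligned sites, so the Hamming distance is 11.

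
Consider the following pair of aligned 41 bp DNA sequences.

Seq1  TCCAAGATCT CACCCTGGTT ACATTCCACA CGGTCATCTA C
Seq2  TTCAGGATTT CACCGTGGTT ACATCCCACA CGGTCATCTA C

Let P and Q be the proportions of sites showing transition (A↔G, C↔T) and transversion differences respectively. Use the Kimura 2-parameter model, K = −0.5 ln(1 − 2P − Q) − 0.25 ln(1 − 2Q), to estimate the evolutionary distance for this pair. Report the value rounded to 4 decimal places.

0.1364

Mismatches occur at site 2 (C↔T, transition), site 5 (A↔G, transition), site 9 (C↔T, transition), site 15 (C↔G, transversion), site 25 (T↔C, transition).
Of the 5 differences, 4 transitions and 1 transversion over 41 sites: P = 4/41 = 0.097561, Q = 1/41 = 0.024390.
d = −0.5·ln(0.780488) − 0.25·ln(0.951220) = −0.5·(-0.247836) − 0.25·(-0.050010) = 0.1364.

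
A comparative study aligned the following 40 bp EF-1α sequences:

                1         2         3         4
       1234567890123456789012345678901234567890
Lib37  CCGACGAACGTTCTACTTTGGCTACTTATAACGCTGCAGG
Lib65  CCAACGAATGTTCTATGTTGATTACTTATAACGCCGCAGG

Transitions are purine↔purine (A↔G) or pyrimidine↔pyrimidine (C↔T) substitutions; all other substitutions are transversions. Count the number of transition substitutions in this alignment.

Differing sites — 3:G/A (Ti); 9:C/T (Ti); 16:C/T (Ti); 17:T/G (Tv); 21:G/A (Ti); 22:C/T (Ti); 35:T/C (Ti).
Of the 7 differences, 6 transitions and 1 transversion, so the answer is 6.

6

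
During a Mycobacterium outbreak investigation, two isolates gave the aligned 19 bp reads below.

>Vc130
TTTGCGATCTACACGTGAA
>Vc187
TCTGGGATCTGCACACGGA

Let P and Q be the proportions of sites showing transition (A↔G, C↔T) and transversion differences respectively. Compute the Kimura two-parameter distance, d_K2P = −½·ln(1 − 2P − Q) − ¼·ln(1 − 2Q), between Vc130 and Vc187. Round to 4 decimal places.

0.4603

The sequences differ at positions 2 (T/C, transition), 5 (C/G, transversion), 11 (A/G, transition), 15 (G/A, transition), 16 (T/C, transition), 18 (A/G, transition).
Of the 6 differences, 5 transitions and 1 transversion over 19 sites: P = 5/19 = 0.263158, Q = 1/19 = 0.052632.
d = −0.5·ln(0.421052) − 0.25·ln(0.894736) = −0.5·(-0.864999) − 0.25·(-0.111227) = 0.4603.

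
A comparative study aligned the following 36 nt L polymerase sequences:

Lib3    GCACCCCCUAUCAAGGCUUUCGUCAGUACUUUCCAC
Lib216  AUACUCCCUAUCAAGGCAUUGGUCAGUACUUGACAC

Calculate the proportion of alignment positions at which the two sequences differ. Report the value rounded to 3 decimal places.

The sequences differ at positions 1 (G/A), 2 (C/U), 5 (C/U), 18 (U/A), 21 (C/G), 32 (U/G), 33 (C/A).
There are 7 differences over 36 sites, so p = 7/36 = 0.194.

0.194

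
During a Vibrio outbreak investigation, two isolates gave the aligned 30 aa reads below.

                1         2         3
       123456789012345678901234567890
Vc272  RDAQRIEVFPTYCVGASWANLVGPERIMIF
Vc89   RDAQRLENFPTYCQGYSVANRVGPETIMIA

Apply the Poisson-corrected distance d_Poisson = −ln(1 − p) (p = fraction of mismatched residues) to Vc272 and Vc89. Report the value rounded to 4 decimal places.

0.3102

Mismatches occur at site 6 (I/L), site 8 (V/N), site 14 (V/Q), site 16 (A/Y), site 18 (W/V), site 21 (L/R), site 26 (R/T), site 30 (F/A).
p = 8/30 = 0.266667.
d = −ln(1 − 0.266667) = −ln(0.733333) = 0.3102.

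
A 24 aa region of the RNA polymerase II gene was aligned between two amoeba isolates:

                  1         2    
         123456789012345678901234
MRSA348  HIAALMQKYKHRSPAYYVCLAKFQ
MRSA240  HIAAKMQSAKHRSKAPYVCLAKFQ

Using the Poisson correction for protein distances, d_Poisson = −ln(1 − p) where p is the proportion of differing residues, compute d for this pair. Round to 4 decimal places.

Differing sites — 5:L/K; 8:K/S; 9:Y/A; 14:P/K; 16:Y/P.
p = 5/24 = 0.208333.
d = −ln(1 − 0.208333) = −ln(0.791667) = 0.2336.

0.2336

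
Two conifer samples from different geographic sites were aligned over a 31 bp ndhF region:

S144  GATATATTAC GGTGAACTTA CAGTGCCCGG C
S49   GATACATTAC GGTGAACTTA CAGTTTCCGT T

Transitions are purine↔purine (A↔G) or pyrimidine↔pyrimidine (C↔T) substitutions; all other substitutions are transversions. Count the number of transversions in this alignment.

The sequences differ at positions 5 (T/C, transition), 25 (G/T, transversion), 26 (C/T, transition), 30 (G/T, transversion), 31 (C/T, transition).
Of the 5 differences, 3 transitions and 2 transversions, so the answer is 2.

2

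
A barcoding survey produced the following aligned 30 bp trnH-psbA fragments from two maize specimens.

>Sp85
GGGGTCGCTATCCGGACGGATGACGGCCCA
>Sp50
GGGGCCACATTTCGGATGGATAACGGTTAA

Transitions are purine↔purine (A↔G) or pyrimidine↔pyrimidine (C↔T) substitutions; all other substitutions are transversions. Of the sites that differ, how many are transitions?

The sequences differ at positions 5 (T/C, transition), 7 (G/A, transition), 9 (T/A, transversion), 10 (A/T, transversion), 12 (C/T, transition), 17 (C/T, transition), 22 (G/A, transition), 27 (C/T, transition), 28 (C/T, transition), 29 (C/A, transversion).
Of the 10 differences, 7 transitions and 3 transversions, so the answer is 7.

7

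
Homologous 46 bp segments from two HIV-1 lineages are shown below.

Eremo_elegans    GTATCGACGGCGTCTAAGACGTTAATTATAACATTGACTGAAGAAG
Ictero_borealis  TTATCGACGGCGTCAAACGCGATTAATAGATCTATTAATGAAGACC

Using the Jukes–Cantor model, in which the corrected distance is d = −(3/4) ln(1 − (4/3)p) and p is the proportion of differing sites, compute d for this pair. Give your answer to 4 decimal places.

Mismatches occur at site 1 (G/T), site 15 (T/A), site 18 (G/C), site 19 (A/G), site 22 (T/A), site 24 (A/T), site 26 (T/A), site 29 (T/G), site 31 (A/T), site 33 (A/T), site 34 (T/A), site 36 (G/T), site 38 (C/A), site 45 (A/C), site 46 (G/C).
p = 15/46 = 0.326087.
d = −0.75 · ln(1 − (4/3)·0.326087) = −0.75 · ln(0.565217) = −0.75 · (-0.570546) = 0.4279.

0.4279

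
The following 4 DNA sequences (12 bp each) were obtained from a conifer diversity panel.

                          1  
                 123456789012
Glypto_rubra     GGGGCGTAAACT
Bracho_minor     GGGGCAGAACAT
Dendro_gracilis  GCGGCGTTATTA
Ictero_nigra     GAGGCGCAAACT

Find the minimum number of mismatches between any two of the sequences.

Pairwise Hamming distances:
  Glypto_rubra vs Bracho_minor: 4
  Glypto_rubra vs Dendro_gracilis: 5
  Glypto_rubra vs Ictero_nigra: 2
  Bracho_minor vs Dendro_gracilis: 7
  Bracho_minor vs Ictero_nigra: 5
  Dendro_gracilis vs Ictero_nigra: 6
The smallest is 2, between Glypto_rubra and Ictero_nigra.

2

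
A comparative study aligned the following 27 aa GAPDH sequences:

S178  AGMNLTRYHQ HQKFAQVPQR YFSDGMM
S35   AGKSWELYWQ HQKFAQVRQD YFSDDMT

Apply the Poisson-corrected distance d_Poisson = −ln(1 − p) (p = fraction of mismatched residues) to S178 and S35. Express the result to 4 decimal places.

0.4626

The sequences differ at positions 3 (M/K), 4 (N/S), 5 (L/W), 6 (T/E), 7 (R/L), 9 (H/W), 18 (P/R), 20 (R/D), 25 (G/D), 27 (M/T).
p = 10/27 = 0.370370.
d = −ln(1 − 0.370370) = −ln(0.629630) = 0.4626.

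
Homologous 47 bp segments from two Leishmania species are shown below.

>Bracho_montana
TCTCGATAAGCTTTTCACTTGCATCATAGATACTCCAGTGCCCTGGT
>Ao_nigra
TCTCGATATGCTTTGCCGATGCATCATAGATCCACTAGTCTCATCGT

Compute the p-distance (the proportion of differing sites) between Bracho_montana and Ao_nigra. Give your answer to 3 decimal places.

0.255

Mismatches occur at site 9 (A→T), site 15 (T→G), site 17 (A→C), site 18 (C→G), site 19 (T→A), site 32 (A→C), site 34 (T→A), site 36 (C→T), site 40 (G→C), site 41 (C→T), site 43 (C→A), site 45 (G→C).
There are 12 differences over 47 sites, so p = 12/47 = 0.255.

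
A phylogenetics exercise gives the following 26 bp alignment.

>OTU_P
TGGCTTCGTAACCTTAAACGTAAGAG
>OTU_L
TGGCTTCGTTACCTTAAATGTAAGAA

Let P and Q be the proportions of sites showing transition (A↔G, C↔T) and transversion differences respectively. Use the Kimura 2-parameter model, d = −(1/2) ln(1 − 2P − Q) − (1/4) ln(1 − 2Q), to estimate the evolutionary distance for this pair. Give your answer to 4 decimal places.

0.1268

The sequences differ at positions 10 (A/T, transversion), 19 (C/T, transition), 26 (G/A, transition).
Of the 3 differences, 2 transitions and 1 transversion over 26 sites: P = 2/26 = 0.076923, Q = 1/26 = 0.038462.
d = −0.5·ln(0.807692) − 0.25·ln(0.923076) = −0.5·(-0.213574) − 0.25·(-0.080044) = 0.1268.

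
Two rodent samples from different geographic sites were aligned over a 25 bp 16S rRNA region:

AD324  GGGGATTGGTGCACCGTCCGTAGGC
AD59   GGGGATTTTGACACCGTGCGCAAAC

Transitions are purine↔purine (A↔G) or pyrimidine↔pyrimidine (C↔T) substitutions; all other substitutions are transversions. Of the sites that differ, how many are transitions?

4

Differing sites — 8:G/T (Tv); 9:G/T (Tv); 10:T/G (Tv); 11:G/A (Ti); 18:C/G (Tv); 21:T/C (Ti); 23:G/A (Ti); 24:G/A (Ti).
Of the 8 differences, 4 transitions and 4 transversions, so the answer is 4.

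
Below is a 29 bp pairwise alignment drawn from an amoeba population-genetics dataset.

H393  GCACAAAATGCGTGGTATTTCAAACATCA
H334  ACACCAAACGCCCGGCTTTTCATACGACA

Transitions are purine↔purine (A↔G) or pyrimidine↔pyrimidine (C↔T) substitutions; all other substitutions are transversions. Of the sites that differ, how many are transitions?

5

Differing sites — 1:G/A (Ti); 5:A/C (Tv); 9:T/C (Ti); 12:G/C (Tv); 13:T/C (Ti); 16:T/C (Ti); 17:A/T (Tv); 23:A/T (Tv); 26:A/G (Ti); 27:T/A (Tv).
Of the 10 differences, 5 transitions and 5 transversions, so the answer is 5.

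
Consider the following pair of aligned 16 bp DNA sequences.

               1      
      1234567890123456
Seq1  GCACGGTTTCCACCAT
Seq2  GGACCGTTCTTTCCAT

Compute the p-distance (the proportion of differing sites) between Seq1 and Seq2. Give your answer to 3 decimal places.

Mismatches occur at site 2 (C↔G), site 5 (G↔C), site 9 (T↔C), site 10 (C↔T), site 11 (C↔T), site 12 (A↔T).
There are 6 differences over 16 sites, so p = 6/16 = 0.375.

0.375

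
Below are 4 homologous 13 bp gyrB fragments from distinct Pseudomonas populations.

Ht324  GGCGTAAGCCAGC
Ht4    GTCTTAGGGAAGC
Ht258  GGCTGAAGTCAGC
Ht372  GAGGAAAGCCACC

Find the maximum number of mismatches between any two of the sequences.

8

Pairwise Hamming distances:
  Ht324 vs Ht4: 5
  Ht324 vs Ht258: 3
  Ht324 vs Ht372: 4
  Ht4 vs Ht258: 5
  Ht4 vs Ht372: 8
  Ht258 vs Ht372: 6
The largest is 8, between Ht4 and Ht372.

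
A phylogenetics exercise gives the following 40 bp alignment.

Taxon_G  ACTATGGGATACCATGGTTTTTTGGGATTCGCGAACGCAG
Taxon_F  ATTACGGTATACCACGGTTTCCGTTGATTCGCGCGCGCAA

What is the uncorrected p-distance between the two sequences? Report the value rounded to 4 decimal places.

0.3000

The sequences differ at positions 2 (C/T), 5 (T/C), 8 (G/T), 15 (T/C), 21 (T/C), 22 (T/C), 23 (T/G), 24 (G/T), 25 (G/T), 34 (A/C), 35 (A/G), 40 (G/A).
There are 12 differences over 40 sites, so p = 12/40 = 0.3000.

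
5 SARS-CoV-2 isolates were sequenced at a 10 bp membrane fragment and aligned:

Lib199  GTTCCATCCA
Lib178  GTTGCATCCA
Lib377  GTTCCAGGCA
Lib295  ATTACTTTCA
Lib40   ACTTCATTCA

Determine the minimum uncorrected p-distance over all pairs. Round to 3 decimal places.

0.100

Pairwise Hamming distances:
  Lib199 vs Lib178: 1
  Lib199 vs Lib377: 2
  Lib199 vs Lib295: 4
  Lib199 vs Lib40: 4
  Lib178 vs Lib377: 3
  Lib178 vs Lib295: 4
  Lib178 vs Lib40: 4
  Lib377 vs Lib295: 5
  Lib377 vs Lib40: 5
  Lib295 vs Lib40: 3
The smallest is 1 mismatch, between Lib199 and Lib178; p = 1/10 = 0.100.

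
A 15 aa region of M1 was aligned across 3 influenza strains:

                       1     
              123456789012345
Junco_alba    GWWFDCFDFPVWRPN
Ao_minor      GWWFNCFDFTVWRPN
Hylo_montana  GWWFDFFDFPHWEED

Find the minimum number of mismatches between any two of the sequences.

2

Pairwise Hamming distances:
  Junco_alba vs Ao_minor: 2
  Junco_alba vs Hylo_montana: 5
  Ao_minor vs Hylo_montana: 7
The smallest is 2, between Junco_alba and Ao_minor.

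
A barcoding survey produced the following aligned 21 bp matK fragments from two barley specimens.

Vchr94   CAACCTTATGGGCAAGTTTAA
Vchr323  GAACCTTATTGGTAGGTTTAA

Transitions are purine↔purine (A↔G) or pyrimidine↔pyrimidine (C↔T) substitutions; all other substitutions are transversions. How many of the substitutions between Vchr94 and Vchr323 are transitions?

2

Differing sites — 1:C/G (Tv); 10:G/T (Tv); 13:C/T (Ti); 15:A/G (Ti).
Of the 4 differences, 2 transitions and 2 transversions, so the answer is 2.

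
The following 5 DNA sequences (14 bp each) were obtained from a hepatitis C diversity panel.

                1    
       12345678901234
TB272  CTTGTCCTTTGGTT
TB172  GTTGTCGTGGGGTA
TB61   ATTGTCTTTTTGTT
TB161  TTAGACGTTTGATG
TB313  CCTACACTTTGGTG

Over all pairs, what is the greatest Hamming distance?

Pairwise Hamming distances:
  TB272 vs TB172: 5
  TB272 vs TB61: 3
  TB272 vs TB161: 6
  TB272 vs TB313: 5
  TB172 vs TB61: 6
  TB172 vs TB161: 7
  TB172 vs TB313: 9
  TB61 vs TB161: 7
  TB61 vs TB313: 8
  TB161 vs TB313: 8
The largest is 9, between TB172 and TB313.

9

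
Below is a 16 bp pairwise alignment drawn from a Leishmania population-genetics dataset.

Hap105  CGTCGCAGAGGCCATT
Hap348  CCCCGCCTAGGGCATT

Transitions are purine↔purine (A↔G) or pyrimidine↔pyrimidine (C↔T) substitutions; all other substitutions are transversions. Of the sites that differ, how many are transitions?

Differing sites — 2:G/C (Tv); 3:T/C (Ti); 7:A/C (Tv); 8:G/T (Tv); 12:C/G (Tv).
Of the 5 differences, 1 transition and 4 transversions, so the answer is 1.

1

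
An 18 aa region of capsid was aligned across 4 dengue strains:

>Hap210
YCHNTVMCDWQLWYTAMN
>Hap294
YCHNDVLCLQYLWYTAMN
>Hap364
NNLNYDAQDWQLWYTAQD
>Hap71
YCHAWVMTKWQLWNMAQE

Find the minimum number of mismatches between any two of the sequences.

Pairwise Hamming distances:
  Hap210 vs Hap294: 5
  Hap210 vs Hap364: 9
  Hap210 vs Hap71: 8
  Hap294 vs Hap364: 12
  Hap294 vs Hap71: 11
  Hap364 vs Hap71: 12
The smallest is 5, between Hap210 and Hap294.

5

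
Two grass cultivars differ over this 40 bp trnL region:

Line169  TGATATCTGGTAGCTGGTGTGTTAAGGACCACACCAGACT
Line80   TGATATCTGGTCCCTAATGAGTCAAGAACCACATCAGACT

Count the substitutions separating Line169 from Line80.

8

Mismatches occur at site 12 (A↔C), site 13 (G↔C), site 16 (G↔A), site 17 (G↔A), site 20 (T↔A), site 23 (T↔C), site 27 (G↔A), site 34 (C↔T).
That gives 8 mismatches out of 40 aligned sites, so the Hamming distance is 8.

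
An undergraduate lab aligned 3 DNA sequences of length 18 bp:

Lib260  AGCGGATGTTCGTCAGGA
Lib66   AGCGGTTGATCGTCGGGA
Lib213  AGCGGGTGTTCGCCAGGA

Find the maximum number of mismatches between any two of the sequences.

4

Pairwise Hamming distances:
  Lib260 vs Lib66: 3
  Lib260 vs Lib213: 2
  Lib66 vs Lib213: 4
The largest is 4, between Lib66 and Lib213.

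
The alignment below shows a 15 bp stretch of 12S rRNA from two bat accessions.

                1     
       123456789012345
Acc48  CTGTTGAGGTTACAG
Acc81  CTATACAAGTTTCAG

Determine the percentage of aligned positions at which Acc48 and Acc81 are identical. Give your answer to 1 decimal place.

66.7%

Differing sites — 3:G/A; 5:T/A; 6:G/C; 8:G/A; 12:A/T.
10 of the 15 sites match, so the percent identity is 10/15 × 100 = 66.7%.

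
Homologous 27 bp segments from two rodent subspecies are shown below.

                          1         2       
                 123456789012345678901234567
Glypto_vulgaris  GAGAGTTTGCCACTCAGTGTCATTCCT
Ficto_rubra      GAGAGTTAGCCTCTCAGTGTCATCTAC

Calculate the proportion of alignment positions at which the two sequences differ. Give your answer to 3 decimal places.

0.222

Differing sites — 8:T/A; 12:A/T; 24:T/C; 25:C/T; 26:C/A; 27:T/C.
There are 6 differences over 27 sites, so p = 6/27 = 0.222.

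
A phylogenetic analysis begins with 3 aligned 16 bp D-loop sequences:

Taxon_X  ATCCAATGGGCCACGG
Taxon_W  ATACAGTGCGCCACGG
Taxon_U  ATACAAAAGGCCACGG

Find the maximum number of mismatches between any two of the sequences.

4

Pairwise Hamming distances:
  Taxon_X vs Taxon_W: 3
  Taxon_X vs Taxon_U: 3
  Taxon_W vs Taxon_U: 4
The largest is 4, between Taxon_W and Taxon_U.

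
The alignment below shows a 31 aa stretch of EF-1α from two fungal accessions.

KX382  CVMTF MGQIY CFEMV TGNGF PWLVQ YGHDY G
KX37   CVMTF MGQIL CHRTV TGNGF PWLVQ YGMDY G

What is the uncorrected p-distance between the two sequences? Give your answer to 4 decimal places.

Differing sites — 10:Y/L; 12:F/H; 13:E/R; 14:M/T; 28:H/M.
There are 5 differences over 31 sites, so p = 5/31 = 0.1613.

0.1613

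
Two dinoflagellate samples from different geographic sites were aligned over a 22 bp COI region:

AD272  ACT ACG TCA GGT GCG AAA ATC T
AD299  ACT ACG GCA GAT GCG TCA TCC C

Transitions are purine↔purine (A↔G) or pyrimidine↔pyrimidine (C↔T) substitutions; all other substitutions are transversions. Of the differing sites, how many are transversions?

The sequences differ at positions 7 (T/G, transversion), 11 (G/A, transition), 16 (A/T, transversion), 17 (A/C, transversion), 19 (A/T, transversion), 20 (T/C, transition), 22 (T/C, transition).
Of the 7 differences, 3 transitions and 4 transversions, so the answer is 4.

4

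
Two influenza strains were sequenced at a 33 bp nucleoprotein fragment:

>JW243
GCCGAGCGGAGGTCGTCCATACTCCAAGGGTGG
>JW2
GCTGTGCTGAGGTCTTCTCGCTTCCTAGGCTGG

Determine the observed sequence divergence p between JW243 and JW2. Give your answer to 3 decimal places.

Mismatches occur at site 3 (C→T), site 5 (A→T), site 8 (G→T), site 15 (G→T), site 18 (C→T), site 19 (A→C), site 20 (T→G), site 21 (A→C), site 22 (C→T), site 26 (A→T), site 30 (G→C).
There are 11 differences over 33 sites, so p = 11/33 = 0.333.

0.333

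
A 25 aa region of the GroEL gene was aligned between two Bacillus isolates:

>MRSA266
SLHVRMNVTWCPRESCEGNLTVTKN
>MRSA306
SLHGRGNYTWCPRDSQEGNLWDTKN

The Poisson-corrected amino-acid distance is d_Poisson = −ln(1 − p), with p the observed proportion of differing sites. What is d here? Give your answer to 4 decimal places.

0.3285

The sequences differ at positions 4 (V/G), 6 (M/G), 8 (V/Y), 14 (E/D), 16 (C/Q), 21 (T/W), 22 (V/D).
p = 7/25 = 0.280000.
d = −ln(1 − 0.280000) = −ln(0.720000) = 0.3285.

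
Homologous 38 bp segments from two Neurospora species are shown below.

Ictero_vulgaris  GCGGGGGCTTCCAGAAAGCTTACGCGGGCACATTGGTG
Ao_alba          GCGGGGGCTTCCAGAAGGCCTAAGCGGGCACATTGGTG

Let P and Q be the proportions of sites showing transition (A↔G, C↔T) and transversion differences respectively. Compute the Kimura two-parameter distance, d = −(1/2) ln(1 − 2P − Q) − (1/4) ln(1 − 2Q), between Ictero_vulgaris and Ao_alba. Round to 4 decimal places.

0.0841

The sequences differ at positions 17 (A/G, transition), 20 (T/C, transition), 23 (C/A, transversion).
Of the 3 differences, 2 transitions and 1 transversion over 38 sites: P = 2/38 = 0.052632, Q = 1/38 = 0.026316.
d = −0.5·ln(0.868420) − 0.25·ln(0.947368) = −0.5·(-0.141080) − 0.25·(-0.054068) = 0.0841.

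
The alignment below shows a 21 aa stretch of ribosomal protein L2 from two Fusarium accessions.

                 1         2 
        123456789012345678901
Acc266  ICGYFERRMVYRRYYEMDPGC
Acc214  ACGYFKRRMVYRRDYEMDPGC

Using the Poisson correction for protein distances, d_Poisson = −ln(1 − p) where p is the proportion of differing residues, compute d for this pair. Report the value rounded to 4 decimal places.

Differing sites — 1:I/A; 6:E/K; 14:Y/D.
p = 3/21 = 0.142857.
d = −ln(1 − 0.142857) = −ln(0.857143) = 0.1542.

0.1542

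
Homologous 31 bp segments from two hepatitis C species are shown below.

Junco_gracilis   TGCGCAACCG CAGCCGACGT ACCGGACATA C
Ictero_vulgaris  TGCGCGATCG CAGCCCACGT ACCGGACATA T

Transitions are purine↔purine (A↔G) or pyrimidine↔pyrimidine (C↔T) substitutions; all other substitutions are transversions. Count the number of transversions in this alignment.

1

Mismatches occur at site 6 (A→G, transition), site 8 (C→T, transition), site 16 (G→C, transversion), site 31 (C→T, transition).
Of the 4 differences, 3 transitions and 1 transversion, so the answer is 1.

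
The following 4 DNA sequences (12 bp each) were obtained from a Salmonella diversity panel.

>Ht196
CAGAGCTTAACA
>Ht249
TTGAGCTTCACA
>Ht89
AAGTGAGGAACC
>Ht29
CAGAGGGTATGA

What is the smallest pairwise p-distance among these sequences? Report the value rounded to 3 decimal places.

Pairwise Hamming distances:
  Ht196 vs Ht249: 3
  Ht196 vs Ht89: 6
  Ht196 vs Ht29: 4
  Ht249 vs Ht89: 8
  Ht249 vs Ht29: 7
  Ht89 vs Ht29: 7
The smallest is 3 mismatches, between Ht196 and Ht249; p = 3/12 = 0.250.

0.250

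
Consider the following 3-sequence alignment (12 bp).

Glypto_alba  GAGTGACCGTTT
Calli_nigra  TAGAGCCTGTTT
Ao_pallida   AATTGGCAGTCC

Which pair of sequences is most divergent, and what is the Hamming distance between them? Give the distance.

Pairwise Hamming distances:
  Glypto_alba vs Calli_nigra: 4
  Glypto_alba vs Ao_pallida: 6
  Calli_nigra vs Ao_pallida: 7
The largest is 7, between Calli_nigra and Ao_pallida.

7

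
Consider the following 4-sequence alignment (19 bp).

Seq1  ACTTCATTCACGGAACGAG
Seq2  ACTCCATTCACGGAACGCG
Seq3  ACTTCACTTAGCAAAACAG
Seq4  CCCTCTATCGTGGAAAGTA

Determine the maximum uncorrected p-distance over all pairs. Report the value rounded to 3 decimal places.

0.632

Pairwise Hamming distances:
  Seq1 vs Seq2: 2
  Seq1 vs Seq3: 7
  Seq1 vs Seq4: 9
  Seq2 vs Seq3: 9
  Seq2 vs Seq4: 10
  Seq3 vs Seq4: 12
The largest is 12 mismatches, between Seq3 and Seq4; p = 12/19 = 0.632.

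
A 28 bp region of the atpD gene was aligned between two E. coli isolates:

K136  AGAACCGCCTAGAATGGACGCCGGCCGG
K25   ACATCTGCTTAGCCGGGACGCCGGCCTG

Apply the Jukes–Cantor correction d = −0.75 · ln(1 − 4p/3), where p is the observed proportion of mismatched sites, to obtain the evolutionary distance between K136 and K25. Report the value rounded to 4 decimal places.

0.3597

Mismatches occur at site 2 (G↔C), site 4 (A↔T), site 6 (C↔T), site 9 (C↔T), site 13 (A↔C), site 14 (A↔C), site 15 (T↔G), site 27 (G↔T).
p = 8/28 = 0.285714.
d = −0.75 · ln(1 − (4/3)·0.285714) = −0.75 · ln(0.619048) = −0.75 · (-0.479572) = 0.3597.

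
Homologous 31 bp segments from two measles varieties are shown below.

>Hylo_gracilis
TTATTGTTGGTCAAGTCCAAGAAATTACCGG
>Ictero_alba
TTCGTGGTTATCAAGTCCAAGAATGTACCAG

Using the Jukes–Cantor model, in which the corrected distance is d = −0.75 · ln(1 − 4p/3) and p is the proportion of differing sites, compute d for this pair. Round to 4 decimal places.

0.3163

Mismatches occur at site 3 (A↔C), site 4 (T↔G), site 7 (T↔G), site 9 (G↔T), site 10 (G↔A), site 24 (A↔T), site 25 (T↔G), site 30 (G↔A).
p = 8/31 = 0.258065.
d = −0.75 · ln(1 − (4/3)·0.258065) = −0.75 · ln(0.655913) = −0.75 · (-0.421727) = 0.3163.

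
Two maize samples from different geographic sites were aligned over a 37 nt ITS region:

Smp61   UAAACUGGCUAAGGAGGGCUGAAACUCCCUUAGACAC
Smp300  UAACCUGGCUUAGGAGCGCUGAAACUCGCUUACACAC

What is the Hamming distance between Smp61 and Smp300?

The sequences differ at positions 4 (A/C), 11 (A/U), 17 (G/C), 28 (C/G), 33 (G/C).
That gives 5 mismatches out of 37 aligned sites, so the Hamming distance is 5.

5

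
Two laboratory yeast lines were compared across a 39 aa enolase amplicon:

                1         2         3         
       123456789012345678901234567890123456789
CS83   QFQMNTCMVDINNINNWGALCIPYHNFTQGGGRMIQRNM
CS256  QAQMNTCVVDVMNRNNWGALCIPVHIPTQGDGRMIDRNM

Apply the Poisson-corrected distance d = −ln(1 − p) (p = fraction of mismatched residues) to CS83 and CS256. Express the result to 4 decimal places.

Mismatches occur at site 2 (F/A), site 8 (M/V), site 11 (I/V), site 12 (N/M), site 14 (I/R), site 24 (Y/V), site 26 (N/I), site 27 (F/P), site 31 (G/D), site 36 (Q/D).
p = 10/39 = 0.256410.
d = −ln(1 − 0.256410) = −ln(0.743590) = 0.2963.

0.2963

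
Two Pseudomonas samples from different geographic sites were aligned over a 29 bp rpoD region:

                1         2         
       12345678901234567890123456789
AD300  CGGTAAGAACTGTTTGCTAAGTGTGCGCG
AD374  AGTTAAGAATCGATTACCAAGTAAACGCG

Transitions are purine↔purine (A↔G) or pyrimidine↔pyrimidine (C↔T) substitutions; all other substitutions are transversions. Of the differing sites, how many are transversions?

Mismatches occur at site 1 (C/A, transversion), site 3 (G/T, transversion), site 10 (C/T, transition), site 11 (T/C, transition), site 13 (T/A, transversion), site 16 (G/A, transition), site 18 (T/C, transition), site 23 (G/A, transition), site 24 (T/A, transversion), site 25 (G/A, transition).
Of the 10 differences, 6 transitions and 4 transversions, so the answer is 4.

4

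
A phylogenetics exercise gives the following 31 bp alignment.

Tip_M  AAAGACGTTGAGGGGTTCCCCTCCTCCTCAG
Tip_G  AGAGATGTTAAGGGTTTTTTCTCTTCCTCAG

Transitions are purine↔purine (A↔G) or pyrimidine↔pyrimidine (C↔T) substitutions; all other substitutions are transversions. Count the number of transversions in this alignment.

Differing sites — 2:A/G (Ti); 6:C/T (Ti); 10:G/A (Ti); 15:G/T (Tv); 18:C/T (Ti); 19:C/T (Ti); 20:C/T (Ti); 24:C/T (Ti).
Of the 8 differences, 7 transitions and 1 transversion, so the answer is 1.

1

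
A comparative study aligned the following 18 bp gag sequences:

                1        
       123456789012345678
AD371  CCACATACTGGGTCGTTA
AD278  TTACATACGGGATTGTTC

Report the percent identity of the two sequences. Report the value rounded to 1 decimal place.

66.7%

Differing sites — 1:C/T; 2:C/T; 9:T/G; 12:G/A; 14:C/T; 18:A/C.
12 of the 18 sites match, so the percent identity is 12/18 × 100 = 66.7%.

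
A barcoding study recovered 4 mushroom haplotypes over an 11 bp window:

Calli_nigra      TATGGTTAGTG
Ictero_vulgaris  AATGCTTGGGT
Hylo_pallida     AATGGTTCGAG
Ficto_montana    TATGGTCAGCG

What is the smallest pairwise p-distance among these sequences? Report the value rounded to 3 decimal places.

Pairwise Hamming distances:
  Calli_nigra vs Ictero_vulgaris: 5
  Calli_nigra vs Hylo_pallida: 3
  Calli_nigra vs Ficto_montana: 2
  Ictero_vulgaris vs Hylo_pallida: 4
  Ictero_vulgaris vs Ficto_montana: 6
  Hylo_pallida vs Ficto_montana: 4
The smallest is 2 mismatches, between Calli_nigra and Ficto_montana; p = 2/11 = 0.182.

0.182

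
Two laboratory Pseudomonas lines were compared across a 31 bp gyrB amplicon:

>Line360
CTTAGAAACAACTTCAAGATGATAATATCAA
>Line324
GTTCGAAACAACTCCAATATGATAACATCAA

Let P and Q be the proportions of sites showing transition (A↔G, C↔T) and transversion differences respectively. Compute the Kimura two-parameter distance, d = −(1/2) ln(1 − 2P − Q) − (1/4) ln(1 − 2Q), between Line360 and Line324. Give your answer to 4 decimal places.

Differing sites — 1:C/G (Tv); 4:A/C (Tv); 14:T/C (Ti); 18:G/T (Tv); 26:T/C (Ti).
Of the 5 differences, 2 transitions and 3 transversions over 31 sites: P = 2/31 = 0.064516, Q = 3/31 = 0.096774.
d = −0.5·ln(0.774194) − 0.25·ln(0.806452) = −0.5·(-0.255933) − 0.25·(-0.215111) = 0.1817.

0.1817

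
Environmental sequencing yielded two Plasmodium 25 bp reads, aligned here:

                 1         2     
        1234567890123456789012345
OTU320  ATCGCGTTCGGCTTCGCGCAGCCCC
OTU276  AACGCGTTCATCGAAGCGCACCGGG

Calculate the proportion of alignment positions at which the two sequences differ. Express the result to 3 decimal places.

Differing sites — 2:T/A; 10:G/A; 11:G/T; 13:T/G; 14:T/A; 15:C/A; 21:G/C; 23:C/G; 24:C/G; 25:C/G.
There are 10 differences over 25 sites, so p = 10/25 = 0.400.

0.400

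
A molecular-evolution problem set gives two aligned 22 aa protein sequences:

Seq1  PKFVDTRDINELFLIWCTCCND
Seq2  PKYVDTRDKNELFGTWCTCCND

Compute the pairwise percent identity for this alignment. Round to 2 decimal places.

81.82%

Differing sites — 3:F/Y; 9:I/K; 14:L/G; 15:I/T.
18 of the 22 sites match, so the percent identity is 18/22 × 100 = 81.82%.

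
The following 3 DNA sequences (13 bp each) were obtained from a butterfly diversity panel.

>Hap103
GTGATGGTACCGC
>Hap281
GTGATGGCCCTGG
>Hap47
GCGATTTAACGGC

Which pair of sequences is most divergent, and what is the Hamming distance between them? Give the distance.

Pairwise Hamming distances:
  Hap103 vs Hap281: 4
  Hap103 vs Hap47: 5
  Hap281 vs Hap47: 7
The largest is 7, between Hap281 and Hap47.

7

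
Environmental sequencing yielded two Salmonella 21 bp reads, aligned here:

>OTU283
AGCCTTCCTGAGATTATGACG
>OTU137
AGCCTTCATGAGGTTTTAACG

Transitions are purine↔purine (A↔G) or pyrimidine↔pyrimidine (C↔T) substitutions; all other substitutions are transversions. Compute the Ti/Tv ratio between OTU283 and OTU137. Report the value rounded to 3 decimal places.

1.000

The sequences differ at positions 8 (C/A, transversion), 13 (A/G, transition), 16 (A/T, transversion), 18 (G/A, transition).
Of the 4 differences, 2 transitions and 2 transversions, so Ti/Tv = 2/2 = 1.000.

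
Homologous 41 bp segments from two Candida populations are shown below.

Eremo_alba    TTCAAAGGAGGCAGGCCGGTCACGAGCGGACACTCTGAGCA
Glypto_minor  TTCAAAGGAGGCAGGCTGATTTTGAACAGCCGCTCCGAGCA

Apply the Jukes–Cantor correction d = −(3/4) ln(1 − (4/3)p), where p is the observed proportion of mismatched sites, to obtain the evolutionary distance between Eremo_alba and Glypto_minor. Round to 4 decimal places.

Differing sites — 17:C/T; 19:G/A; 21:C/T; 22:A/T; 23:C/T; 26:G/A; 28:G/A; 30:A/C; 32:A/G; 36:T/C.
p = 10/41 = 0.243902.
d = −0.75 · ln(1 − (4/3)·0.243902) = −0.75 · ln(0.674797) = −0.75 · (-0.393343) = 0.2950.

0.2950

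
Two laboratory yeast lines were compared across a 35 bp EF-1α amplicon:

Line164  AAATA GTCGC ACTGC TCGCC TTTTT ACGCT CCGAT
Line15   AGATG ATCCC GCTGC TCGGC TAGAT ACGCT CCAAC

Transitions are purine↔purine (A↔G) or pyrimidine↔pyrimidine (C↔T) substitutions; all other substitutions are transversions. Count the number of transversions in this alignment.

Differing sites — 2:A/G (Ti); 5:A/G (Ti); 6:G/A (Ti); 9:G/C (Tv); 11:A/G (Ti); 19:C/G (Tv); 22:T/A (Tv); 23:T/G (Tv); 24:T/A (Tv); 33:G/A (Ti); 35:T/C (Ti).
Of the 11 differences, 6 transitions and 5 transversions, so the answer is 5.

5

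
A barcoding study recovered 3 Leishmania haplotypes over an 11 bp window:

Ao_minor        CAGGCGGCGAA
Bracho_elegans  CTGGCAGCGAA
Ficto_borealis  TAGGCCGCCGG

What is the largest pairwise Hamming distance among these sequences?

Pairwise Hamming distances:
  Ao_minor vs Bracho_elegans: 2
  Ao_minor vs Ficto_borealis: 5
  Bracho_elegans vs Ficto_borealis: 6
The largest is 6, between Bracho_elegans and Ficto_borealis.

6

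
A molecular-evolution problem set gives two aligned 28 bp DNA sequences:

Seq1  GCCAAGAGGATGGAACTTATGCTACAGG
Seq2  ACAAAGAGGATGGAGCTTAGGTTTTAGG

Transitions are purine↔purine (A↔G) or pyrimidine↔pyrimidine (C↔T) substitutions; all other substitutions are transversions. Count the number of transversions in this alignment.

The sequences differ at positions 1 (G/A, transition), 3 (C/A, transversion), 15 (A/G, transition), 20 (T/G, transversion), 22 (C/T, transition), 24 (A/T, transversion), 25 (C/T, transition).
Of the 7 differences, 4 transitions and 3 transversions, so the answer is 3.

3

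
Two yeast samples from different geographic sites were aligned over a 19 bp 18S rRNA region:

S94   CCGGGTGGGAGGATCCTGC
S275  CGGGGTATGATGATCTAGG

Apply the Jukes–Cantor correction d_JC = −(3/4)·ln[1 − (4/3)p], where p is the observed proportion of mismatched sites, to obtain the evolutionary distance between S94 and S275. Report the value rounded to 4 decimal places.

Mismatches occur at site 2 (C→G), site 7 (G→A), site 8 (G→T), site 11 (G→T), site 16 (C→T), site 17 (T→A), site 19 (C→G).
p = 7/19 = 0.368421.
d = −0.75 · ln(1 − (4/3)·0.368421) = −0.75 · ln(0.508772) = −0.75 · (-0.675755) = 0.5068.

0.5068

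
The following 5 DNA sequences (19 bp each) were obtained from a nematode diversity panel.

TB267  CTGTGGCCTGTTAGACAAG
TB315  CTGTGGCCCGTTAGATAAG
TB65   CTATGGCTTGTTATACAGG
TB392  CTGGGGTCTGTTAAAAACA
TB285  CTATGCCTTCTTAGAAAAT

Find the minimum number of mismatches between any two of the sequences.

Pairwise Hamming distances:
  TB267 vs TB315: 2
  TB267 vs TB65: 4
  TB267 vs TB392: 6
  TB267 vs TB285: 6
  TB315 vs TB65: 6
  TB315 vs TB392: 7
  TB315 vs TB285: 7
  TB65 vs TB392: 8
  TB65 vs TB285: 6
  TB392 vs TB285: 9
The smallest is 2, between TB267 and TB315.

2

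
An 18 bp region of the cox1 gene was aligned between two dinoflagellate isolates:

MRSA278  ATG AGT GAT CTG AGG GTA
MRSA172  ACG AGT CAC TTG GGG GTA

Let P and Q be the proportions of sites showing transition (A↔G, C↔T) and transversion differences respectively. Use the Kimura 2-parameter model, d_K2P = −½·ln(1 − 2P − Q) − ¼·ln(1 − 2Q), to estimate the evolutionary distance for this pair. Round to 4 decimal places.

The sequences differ at positions 2 (T/C, transition), 7 (G/C, transversion), 9 (T/C, transition), 10 (C/T, transition), 13 (A/G, transition).
Of the 5 differences, 4 transitions and 1 transversion over 18 sites: P = 4/18 = 0.222222, Q = 1/18 = 0.055556.
d = −0.5·ln(0.500000) − 0.25·ln(0.888888) = −0.5·(-0.693147) − 0.25·(-0.117784) = 0.3760.

0.3760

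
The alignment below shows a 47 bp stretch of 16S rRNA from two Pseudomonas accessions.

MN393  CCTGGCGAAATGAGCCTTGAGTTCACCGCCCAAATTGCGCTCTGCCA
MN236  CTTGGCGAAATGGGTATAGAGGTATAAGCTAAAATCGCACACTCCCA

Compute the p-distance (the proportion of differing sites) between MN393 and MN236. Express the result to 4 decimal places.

0.3404

Mismatches occur at site 2 (C/T), site 13 (A/G), site 15 (C/T), site 16 (C/A), site 18 (T/A), site 22 (T/G), site 24 (C/A), site 25 (A/T), site 26 (C/A), site 27 (C/A), site 30 (C/T), site 31 (C/A), site 36 (T/C), site 39 (G/A), site 41 (T/A), site 44 (G/C).
There are 16 differences over 47 sites, so p = 16/47 = 0.3404.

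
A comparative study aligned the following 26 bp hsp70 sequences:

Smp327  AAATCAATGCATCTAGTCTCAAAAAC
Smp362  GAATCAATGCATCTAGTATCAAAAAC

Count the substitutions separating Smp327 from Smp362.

Differing sites — 1:A/G; 18:C/A.
That gives 2 mismatches out of 26 aligned sites, so the Hamming distance is 2.

2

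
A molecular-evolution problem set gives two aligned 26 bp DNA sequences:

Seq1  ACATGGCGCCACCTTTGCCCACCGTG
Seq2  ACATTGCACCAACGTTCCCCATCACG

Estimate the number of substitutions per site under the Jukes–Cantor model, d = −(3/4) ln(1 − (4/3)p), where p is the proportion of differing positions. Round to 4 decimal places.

Differing sites — 5:G/T; 8:G/A; 12:C/A; 14:T/G; 17:G/C; 22:C/T; 24:G/A; 25:T/C.
p = 8/26 = 0.307692.
d = −0.75 · ln(1 − (4/3)·0.307692) = −0.75 · ln(0.589744) = −0.75 · (-0.528067) = 0.3961.

0.3961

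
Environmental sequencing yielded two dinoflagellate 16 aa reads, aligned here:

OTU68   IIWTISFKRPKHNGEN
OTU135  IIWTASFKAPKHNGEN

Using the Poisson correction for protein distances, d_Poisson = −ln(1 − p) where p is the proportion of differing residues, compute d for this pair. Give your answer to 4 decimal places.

0.1335

Mismatches occur at site 5 (I↔A), site 9 (R↔A).
p = 2/16 = 0.125000.
d = −ln(1 − 0.125000) = −ln(0.875000) = 0.1335.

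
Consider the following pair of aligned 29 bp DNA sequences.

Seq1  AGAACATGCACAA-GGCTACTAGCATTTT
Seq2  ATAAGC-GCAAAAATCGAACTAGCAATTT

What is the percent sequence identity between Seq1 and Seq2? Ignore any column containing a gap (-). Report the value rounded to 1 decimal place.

Excluding the 2 gap columns leaves 27 comparable sites.
Mismatches occur at site 2 (G/T), site 5 (C/G), site 6 (A/C), site 11 (C/A), site 15 (G/T), site 16 (G/C), site 17 (C/G), site 18 (T/A), site 26 (T/A).
18 of the 27 comparable sites match, so the percent identity is 18/27 × 100 = 66.7%.

66.7%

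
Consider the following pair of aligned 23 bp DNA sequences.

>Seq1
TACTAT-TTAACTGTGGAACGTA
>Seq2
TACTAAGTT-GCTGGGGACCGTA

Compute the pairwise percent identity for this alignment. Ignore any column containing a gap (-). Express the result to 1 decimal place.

Excluding the 2 gap columns leaves 21 comparable sites.
Mismatches occur at site 6 (T/A), site 11 (A/G), site 15 (T/G), site 19 (A/C).
17 of the 21 comparable sites match, so the percent identity is 17/21 × 100 = 81.0%.

81.0%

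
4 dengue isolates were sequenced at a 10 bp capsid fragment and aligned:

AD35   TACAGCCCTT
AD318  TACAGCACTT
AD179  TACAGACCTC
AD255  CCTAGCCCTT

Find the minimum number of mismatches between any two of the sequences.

1

Pairwise Hamming distances:
  AD35 vs AD318: 1
  AD35 vs AD179: 2
  AD35 vs AD255: 3
  AD318 vs AD179: 3
  AD318 vs AD255: 4
  AD179 vs AD255: 5
The smallest is 1, between AD35 and AD318.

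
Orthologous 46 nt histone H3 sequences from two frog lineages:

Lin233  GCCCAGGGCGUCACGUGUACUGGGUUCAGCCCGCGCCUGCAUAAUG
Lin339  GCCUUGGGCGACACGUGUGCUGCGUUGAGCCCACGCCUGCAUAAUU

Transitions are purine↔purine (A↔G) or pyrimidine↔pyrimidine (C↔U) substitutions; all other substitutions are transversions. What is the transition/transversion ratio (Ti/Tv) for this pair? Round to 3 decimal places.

Mismatches occur at site 4 (C↔U, transition), site 5 (A↔U, transversion), site 11 (U↔A, transversion), site 19 (A↔G, transition), site 23 (G↔C, transversion), site 27 (C↔G, transversion), site 33 (G↔A, transition), site 46 (G↔U, transversion).
Of the 8 differences, 3 transitions and 5 transversions, so Ti/Tv = 3/5 = 0.600.

0.600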